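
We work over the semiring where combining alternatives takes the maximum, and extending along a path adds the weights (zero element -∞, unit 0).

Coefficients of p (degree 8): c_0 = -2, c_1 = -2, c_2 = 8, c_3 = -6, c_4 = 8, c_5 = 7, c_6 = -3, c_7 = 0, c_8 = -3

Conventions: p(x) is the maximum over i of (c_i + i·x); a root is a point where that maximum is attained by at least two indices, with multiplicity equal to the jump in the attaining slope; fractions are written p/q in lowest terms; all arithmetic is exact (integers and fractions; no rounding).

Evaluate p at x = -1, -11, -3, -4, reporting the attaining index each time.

p(-1) = max(-2+0·(-1)=-2, -2+1·(-1)=-3, 8+2·(-1)=6, -6+3·(-1)=-9, 8+4·(-1)=4, 7+5·(-1)=2, -3+6·(-1)=-9, 0+7·(-1)=-7, -3+8·(-1)=-11) = 6 (attained by i=2)
p(-11) = max(-2+0·(-11)=-2, -2+1·(-11)=-13, 8+2·(-11)=-14, -6+3·(-11)=-39, 8+4·(-11)=-36, 7+5·(-11)=-48, -3+6·(-11)=-69, 0+7·(-11)=-77, -3+8·(-11)=-91) = -2 (attained by i=0)
p(-3) = max(-2+0·(-3)=-2, -2+1·(-3)=-5, 8+2·(-3)=2, -6+3·(-3)=-15, 8+4·(-3)=-4, 7+5·(-3)=-8, -3+6·(-3)=-21, 0+7·(-3)=-21, -3+8·(-3)=-27) = 2 (attained by i=2)
p(-4) = max(-2+0·(-4)=-2, -2+1·(-4)=-6, 8+2·(-4)=0, -6+3·(-4)=-18, 8+4·(-4)=-8, 7+5·(-4)=-13, -3+6·(-4)=-27, 0+7·(-4)=-28, -3+8·(-4)=-35) = 0 (attained by i=2)
Answer: p(-1) = 6; p(-11) = -2; p(-3) = 2; p(-4) = 0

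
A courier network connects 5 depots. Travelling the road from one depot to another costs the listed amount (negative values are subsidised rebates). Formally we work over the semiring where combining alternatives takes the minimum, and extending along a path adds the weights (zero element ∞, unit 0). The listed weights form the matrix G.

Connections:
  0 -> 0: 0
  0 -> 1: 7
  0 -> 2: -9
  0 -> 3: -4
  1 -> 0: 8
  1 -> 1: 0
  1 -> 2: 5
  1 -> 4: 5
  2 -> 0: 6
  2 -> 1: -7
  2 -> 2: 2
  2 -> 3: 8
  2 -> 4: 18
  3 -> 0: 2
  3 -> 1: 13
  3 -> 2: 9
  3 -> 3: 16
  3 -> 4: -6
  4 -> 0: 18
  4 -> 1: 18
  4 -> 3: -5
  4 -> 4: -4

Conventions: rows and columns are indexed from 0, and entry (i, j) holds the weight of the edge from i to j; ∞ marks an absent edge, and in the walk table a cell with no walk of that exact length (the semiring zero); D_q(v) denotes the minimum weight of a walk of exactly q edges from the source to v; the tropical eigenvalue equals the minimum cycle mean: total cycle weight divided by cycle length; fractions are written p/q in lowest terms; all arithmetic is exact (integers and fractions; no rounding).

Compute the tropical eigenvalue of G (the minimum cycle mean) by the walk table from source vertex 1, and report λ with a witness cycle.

q=0: [∞, 0, ∞, ∞, ∞]
q=1: [8, 0, 5, ∞, 5]
q=2: [8, -2, -1, 0, 1]
q=3: [2, -8, -1, -4, -6]
q=4: [-2, -8, -7, -11, -10]
q=5: [-9, -14, -11, -15, -17]
Optimal cycle mean attained by: cycle 3->4->3, total (-6) + (-5), length 2.
Answer: λ = -11/2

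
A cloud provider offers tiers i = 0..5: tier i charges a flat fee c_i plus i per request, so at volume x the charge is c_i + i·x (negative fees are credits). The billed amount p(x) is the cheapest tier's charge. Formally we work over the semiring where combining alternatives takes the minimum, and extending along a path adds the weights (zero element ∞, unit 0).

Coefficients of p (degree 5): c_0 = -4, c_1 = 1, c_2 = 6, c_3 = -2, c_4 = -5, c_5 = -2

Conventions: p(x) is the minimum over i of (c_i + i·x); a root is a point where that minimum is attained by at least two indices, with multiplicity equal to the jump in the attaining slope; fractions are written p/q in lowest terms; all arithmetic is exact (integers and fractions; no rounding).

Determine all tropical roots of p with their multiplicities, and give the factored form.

hull edge (i=0, c=-4) to (i=4, c=-5): slope -1/4, span 4
hull edge (i=4, c=-5) to (i=5, c=-2): slope 3, span 1
Factored form: p(x) = -2 ⊗ (x ⊕ (-3)) ⊗ (x ⊕ 1/4) ⊗ (x ⊕ 1/4) ⊗ (x ⊕ 1/4) ⊗ (x ⊕ 1/4)
Answer: roots = -3 (mult 1), 1/4 (mult 4)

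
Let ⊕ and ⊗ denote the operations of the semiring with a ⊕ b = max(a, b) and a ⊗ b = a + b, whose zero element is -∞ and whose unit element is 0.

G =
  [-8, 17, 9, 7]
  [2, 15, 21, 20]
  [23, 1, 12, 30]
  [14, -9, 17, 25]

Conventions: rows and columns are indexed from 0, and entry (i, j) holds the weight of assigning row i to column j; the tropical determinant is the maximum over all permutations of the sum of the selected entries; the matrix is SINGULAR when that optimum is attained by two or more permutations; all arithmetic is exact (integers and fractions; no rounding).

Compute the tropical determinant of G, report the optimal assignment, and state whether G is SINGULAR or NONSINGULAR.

σ = (0, 1, 2, 3): (-8) + 15 + 12 + 25 = 44
σ = (0, 1, 3, 2): (-8) + 15 + 30 + 17 = 54
σ = (0, 2, 1, 3): (-8) + 21 + 1 + 25 = 39
σ = (0, 2, 3, 1): (-8) + 21 + 30 + (-9) = 34
σ = (0, 3, 1, 2): (-8) + 20 + 1 + 17 = 30
σ = (0, 3, 2, 1): (-8) + 20 + 12 + (-9) = 15
σ = (1, 0, 2, 3): 17 + 2 + 12 + 25 = 56
σ = (1, 0, 3, 2): 17 + 2 + 30 + 17 = 66
σ = (1, 2, 0, 3): 17 + 21 + 23 + 25 = 86
σ = (1, 2, 3, 0): 17 + 21 + 30 + 14 = 82
σ = (1, 3, 0, 2): 17 + 20 + 23 + 17 = 77
σ = (1, 3, 2, 0): 17 + 20 + 12 + 14 = 63
σ = (2, 0, 1, 3): 9 + 2 + 1 + 25 = 37
σ = (2, 0, 3, 1): 9 + 2 + 30 + (-9) = 32
σ = (2, 1, 0, 3): 9 + 15 + 23 + 25 = 72
σ = (2, 1, 3, 0): 9 + 15 + 30 + 14 = 68
σ = (2, 3, 0, 1): 9 + 20 + 23 + (-9) = 43
σ = (2, 3, 1, 0): 9 + 20 + 1 + 14 = 44
σ = (3, 0, 1, 2): 7 + 2 + 1 + 17 = 27
σ = (3, 0, 2, 1): 7 + 2 + 12 + (-9) = 12
σ = (3, 1, 0, 2): 7 + 15 + 23 + 17 = 62
σ = (3, 1, 2, 0): 7 + 15 + 12 + 14 = 48
σ = (3, 2, 0, 1): 7 + 21 + 23 + (-9) = 42
σ = (3, 2, 1, 0): 7 + 21 + 1 + 14 = 43
Optimal value attained by: σ = (1, 2, 0, 3).
Answer: det⊕(G) = 86; verdict: NONSINGULAR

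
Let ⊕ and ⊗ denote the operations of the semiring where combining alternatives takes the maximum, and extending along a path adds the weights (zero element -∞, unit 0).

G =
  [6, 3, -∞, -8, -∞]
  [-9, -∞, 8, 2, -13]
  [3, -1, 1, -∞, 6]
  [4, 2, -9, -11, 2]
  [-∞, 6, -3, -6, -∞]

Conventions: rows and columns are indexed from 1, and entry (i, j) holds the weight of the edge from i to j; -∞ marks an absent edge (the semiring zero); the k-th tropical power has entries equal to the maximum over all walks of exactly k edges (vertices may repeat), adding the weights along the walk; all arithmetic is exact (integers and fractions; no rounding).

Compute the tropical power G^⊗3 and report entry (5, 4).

G^⊗2:
  [12, 9, 11, 5, -6]
  [11, 7, 9, -9, 14]
  [9, 12, 7, 1, 7]
  [10, 8, 10, 4, -3]
  [0, -4, 14, 8, 3]
G^⊗3:
  [18, 15, 17, 11, 17]
  [17, 20, 15, 9, 15]
  [15, 13, 20, 14, 13]
  [16, 13, 16, 10, 16]
  [17, 13, 15, -2, 20]
Key observation: the optimum is the walk 5->3->2->4, with weight (-3) + (-1) + 2 = -2.
Optimal value attained by: walk 5->3->2->4.
Answer: (G^⊗3)[5][4] = -2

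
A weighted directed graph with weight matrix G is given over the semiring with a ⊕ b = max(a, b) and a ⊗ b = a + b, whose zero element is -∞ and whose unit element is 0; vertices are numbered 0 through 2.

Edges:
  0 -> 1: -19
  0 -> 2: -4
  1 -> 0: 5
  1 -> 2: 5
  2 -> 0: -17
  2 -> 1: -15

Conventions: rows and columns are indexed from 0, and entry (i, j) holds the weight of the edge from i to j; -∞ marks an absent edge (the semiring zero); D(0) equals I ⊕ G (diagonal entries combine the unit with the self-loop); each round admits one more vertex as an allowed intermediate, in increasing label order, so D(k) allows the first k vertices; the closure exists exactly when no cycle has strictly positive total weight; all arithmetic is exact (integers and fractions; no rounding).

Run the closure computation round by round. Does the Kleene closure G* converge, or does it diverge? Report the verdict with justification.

D(0):
  [0, -19, -4]
  [5, 0, 5]
  [-17, -15, 0]
D(1):
  [0, -19, -4]
  [5, 0, 5]
  [-17, -15, 0]
D(2):
  [0, -19, -4]
  [5, 0, 5]
  [-10, -15, 0]
D(3):
  [0, -19, -4]
  [5, 0, 5]
  [-10, -15, 0]
Key observation: every diagonal entry stays at the unit through all rounds, so no improving cycle exists.
Answer: CONVERGES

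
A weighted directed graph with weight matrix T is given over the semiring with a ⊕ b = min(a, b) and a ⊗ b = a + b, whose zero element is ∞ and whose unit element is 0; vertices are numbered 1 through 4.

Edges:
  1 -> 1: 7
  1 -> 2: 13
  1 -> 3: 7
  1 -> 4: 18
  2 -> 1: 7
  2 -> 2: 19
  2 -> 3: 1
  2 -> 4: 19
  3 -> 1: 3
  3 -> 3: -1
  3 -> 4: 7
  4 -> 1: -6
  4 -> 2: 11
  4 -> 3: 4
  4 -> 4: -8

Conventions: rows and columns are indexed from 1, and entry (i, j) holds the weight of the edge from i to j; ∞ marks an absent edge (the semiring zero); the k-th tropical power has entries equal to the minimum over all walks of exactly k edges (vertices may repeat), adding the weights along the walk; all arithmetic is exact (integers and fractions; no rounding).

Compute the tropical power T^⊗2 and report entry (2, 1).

T^⊗2:
  [10, 20, 6, 10]
  [4, 20, 0, 8]
  [1, 16, -2, -1]
  [-14, 3, -4, -16]
Key observation: the optimum is the walk 2->3->1, with weight 1 + 3 = 4.
Optimal value attained by: walk 2->3->1.
Answer: (T^⊗2)[2][1] = 4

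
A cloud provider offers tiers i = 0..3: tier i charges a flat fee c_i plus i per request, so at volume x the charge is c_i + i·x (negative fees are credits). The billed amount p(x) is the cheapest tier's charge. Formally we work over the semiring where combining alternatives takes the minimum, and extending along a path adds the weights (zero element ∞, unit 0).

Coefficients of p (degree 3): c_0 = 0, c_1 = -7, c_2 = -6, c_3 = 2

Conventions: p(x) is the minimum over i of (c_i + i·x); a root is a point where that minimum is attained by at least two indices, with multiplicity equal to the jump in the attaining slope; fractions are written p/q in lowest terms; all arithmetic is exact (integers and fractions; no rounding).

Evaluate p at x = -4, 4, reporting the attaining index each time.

p(-4) = min(0+0·(-4)=0, -7+1·(-4)=-11, -6+2·(-4)=-14, 2+3·(-4)=-10) = -14 (attained by i=2)
p(4) = min(0+0·4=0, -7+1·4=-3, -6+2·4=2, 2+3·4=14) = -3 (attained by i=1)
Answer: p(-4) = -14; p(4) = -3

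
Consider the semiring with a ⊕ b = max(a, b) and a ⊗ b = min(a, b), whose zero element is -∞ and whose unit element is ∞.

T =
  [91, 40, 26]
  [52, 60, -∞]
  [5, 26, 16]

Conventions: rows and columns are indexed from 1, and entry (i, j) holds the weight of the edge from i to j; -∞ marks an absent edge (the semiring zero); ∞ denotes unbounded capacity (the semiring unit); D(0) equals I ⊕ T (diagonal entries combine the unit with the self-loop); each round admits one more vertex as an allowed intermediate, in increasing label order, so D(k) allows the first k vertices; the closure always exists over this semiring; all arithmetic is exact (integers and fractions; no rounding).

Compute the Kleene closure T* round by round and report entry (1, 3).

D(0):
  [∞, 40, 26]
  [52, ∞, -∞]
  [5, 26, ∞]
D(1):
  [∞, 40, 26]
  [52, ∞, 26]
  [5, 26, ∞]
D(2):
  [∞, 40, 26]
  [52, ∞, 26]
  [26, 26, ∞]
D(3):
  [∞, 40, 26]
  [52, ∞, 26]
  [26, 26, ∞]
Answer: T*[1][3] = 26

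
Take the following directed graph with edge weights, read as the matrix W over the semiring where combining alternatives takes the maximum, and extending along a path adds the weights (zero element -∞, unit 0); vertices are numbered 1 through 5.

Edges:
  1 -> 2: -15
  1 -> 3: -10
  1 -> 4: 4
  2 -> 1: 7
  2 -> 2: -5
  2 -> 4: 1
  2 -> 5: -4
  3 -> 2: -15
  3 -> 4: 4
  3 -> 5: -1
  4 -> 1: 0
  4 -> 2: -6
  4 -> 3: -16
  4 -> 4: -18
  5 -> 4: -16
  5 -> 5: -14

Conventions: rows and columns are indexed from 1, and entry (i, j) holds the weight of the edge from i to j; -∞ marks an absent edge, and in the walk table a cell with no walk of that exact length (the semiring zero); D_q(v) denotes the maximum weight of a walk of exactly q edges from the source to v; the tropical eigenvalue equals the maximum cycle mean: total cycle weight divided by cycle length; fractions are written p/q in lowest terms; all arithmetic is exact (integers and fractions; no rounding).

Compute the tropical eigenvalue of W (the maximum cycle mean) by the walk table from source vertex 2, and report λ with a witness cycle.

q=0: [-∞, 0, -∞, -∞, -∞]
q=1: [7, -5, -∞, 1, -4]
q=2: [2, -5, -3, 11, -9]
q=3: [11, 5, -5, 6, -4]
q=4: [12, 0, 1, 15, 1]
q=5: [15, 9, 2, 16, 0]
Optimal cycle mean attained by: cycle 1->4->1, total 4 + 0, length 2.
Answer: λ = 2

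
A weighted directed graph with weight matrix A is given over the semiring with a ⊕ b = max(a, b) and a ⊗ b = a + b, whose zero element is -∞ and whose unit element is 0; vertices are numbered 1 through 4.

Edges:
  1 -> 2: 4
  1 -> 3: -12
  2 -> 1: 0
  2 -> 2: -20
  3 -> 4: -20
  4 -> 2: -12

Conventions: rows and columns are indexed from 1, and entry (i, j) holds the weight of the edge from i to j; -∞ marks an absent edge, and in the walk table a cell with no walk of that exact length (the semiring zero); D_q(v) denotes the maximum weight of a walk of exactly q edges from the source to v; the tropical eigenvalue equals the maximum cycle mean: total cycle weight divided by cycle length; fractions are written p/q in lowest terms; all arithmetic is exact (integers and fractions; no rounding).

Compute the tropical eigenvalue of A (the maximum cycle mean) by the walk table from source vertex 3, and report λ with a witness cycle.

q=0: [-∞, -∞, 0, -∞]
q=1: [-∞, -∞, -∞, -20]
q=2: [-∞, -32, -∞, -∞]
q=3: [-32, -52, -∞, -∞]
q=4: [-52, -28, -44, -∞]
Optimal cycle mean attained by: cycle 1->2->1, total 4 + 0, length 2.
Answer: λ = 2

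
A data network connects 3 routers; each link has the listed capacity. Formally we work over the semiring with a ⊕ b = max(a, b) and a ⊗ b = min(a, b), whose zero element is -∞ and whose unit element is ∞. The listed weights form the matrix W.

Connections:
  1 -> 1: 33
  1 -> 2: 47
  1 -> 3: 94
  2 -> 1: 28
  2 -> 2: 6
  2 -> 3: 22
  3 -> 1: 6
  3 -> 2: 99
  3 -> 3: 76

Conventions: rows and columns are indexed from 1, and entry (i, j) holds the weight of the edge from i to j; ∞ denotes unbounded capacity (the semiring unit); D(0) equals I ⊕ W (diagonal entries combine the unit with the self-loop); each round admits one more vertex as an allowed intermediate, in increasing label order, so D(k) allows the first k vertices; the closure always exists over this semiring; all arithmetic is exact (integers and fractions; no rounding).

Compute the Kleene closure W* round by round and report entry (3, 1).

D(0):
  [∞, 47, 94]
  [28, ∞, 22]
  [6, 99, ∞]
D(1):
  [∞, 47, 94]
  [28, ∞, 28]
  [6, 99, ∞]
D(2):
  [∞, 47, 94]
  [28, ∞, 28]
  [28, 99, ∞]
D(3):
  [∞, 94, 94]
  [28, ∞, 28]
  [28, 99, ∞]
Answer: W*[3][1] = 28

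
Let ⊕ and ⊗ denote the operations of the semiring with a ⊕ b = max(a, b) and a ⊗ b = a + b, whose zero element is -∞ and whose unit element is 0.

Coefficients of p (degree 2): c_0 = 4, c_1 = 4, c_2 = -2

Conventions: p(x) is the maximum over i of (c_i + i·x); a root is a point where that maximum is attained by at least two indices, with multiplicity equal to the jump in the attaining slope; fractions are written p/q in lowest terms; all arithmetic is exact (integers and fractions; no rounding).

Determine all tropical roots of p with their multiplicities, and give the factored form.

hull edge (i=0, c=4) to (i=1, c=4): slope 0, span 1
hull edge (i=1, c=4) to (i=2, c=-2): slope -6, span 1
Factored form: p(x) = -2 ⊗ (x ⊕ 0) ⊗ (x ⊕ 6)
Answer: roots = 0 (mult 1), 6 (mult 1)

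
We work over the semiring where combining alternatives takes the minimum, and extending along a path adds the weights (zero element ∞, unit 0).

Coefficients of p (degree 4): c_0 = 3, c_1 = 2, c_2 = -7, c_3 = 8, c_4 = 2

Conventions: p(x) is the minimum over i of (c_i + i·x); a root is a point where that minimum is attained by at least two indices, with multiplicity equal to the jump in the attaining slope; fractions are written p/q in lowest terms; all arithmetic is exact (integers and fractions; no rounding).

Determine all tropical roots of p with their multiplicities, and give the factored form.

hull edge (i=0, c=3) to (i=2, c=-7): slope -5, span 2
hull edge (i=2, c=-7) to (i=4, c=2): slope 9/2, span 2
Factored form: p(x) = 2 ⊗ (x ⊕ (-9/2)) ⊗ (x ⊕ (-9/2)) ⊗ (x ⊕ 5) ⊗ (x ⊕ 5)
Answer: roots = -9/2 (mult 2), 5 (mult 2)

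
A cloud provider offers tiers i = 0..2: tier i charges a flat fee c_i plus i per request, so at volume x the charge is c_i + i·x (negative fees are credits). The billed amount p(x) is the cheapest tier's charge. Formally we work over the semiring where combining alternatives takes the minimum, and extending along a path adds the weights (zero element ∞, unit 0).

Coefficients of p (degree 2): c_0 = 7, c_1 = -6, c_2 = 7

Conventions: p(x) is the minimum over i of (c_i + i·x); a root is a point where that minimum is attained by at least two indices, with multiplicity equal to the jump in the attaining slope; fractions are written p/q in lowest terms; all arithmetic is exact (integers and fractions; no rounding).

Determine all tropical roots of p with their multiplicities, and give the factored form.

hull edge (i=0, c=7) to (i=1, c=-6): slope -13, span 1
hull edge (i=1, c=-6) to (i=2, c=7): slope 13, span 1
Factored form: p(x) = 7 ⊗ (x ⊕ (-13)) ⊗ (x ⊕ 13)
Answer: roots = -13 (mult 1), 13 (mult 1)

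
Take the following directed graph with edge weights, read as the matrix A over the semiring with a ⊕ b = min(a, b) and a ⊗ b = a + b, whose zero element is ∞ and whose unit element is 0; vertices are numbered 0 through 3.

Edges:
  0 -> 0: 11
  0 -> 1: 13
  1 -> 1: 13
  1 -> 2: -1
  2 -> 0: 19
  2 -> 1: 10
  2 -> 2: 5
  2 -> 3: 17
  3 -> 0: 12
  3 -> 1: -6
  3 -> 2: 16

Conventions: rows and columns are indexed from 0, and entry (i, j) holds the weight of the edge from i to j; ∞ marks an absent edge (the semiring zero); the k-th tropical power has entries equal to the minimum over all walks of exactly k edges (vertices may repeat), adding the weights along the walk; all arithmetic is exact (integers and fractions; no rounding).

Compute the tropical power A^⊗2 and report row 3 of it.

A^⊗2:
  [22, 24, 12, ∞]
  [18, 9, 4, 16]
  [24, 11, 9, 22]
  [23, 7, -7, 33]
Answer: row 3 of A^⊗2 = [23, 7, -7, 33]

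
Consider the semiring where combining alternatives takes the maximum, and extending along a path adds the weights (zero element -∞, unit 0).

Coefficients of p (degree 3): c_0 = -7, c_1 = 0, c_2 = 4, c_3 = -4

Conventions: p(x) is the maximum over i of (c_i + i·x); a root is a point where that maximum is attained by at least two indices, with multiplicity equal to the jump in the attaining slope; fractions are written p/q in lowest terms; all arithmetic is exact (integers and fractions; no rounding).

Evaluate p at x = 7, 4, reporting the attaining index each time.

p(7) = max(-7+0·7=-7, 0+1·7=7, 4+2·7=18, -4+3·7=17) = 18 (attained by i=2)
p(4) = max(-7+0·4=-7, 0+1·4=4, 4+2·4=12, -4+3·4=8) = 12 (attained by i=2)
Answer: p(7) = 18; p(4) = 12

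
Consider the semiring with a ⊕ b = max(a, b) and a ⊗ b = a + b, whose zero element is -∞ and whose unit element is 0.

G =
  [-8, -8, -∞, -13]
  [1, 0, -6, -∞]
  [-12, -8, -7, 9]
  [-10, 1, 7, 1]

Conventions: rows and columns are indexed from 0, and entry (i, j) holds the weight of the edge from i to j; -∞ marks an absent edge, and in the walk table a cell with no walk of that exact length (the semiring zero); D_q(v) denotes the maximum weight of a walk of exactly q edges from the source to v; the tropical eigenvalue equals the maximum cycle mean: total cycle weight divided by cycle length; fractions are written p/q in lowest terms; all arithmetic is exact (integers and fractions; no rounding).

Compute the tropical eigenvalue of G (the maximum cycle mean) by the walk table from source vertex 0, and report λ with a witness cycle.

q=0: [0, -∞, -∞, -∞]
q=1: [-8, -8, -∞, -13]
q=2: [-7, -8, -6, -12]
q=3: [-7, -8, -5, 3]
q=4: [-7, 4, 10, 4]
Optimal cycle mean attained by: cycle 2->3->2, total 9 + 7, length 2.
Answer: λ = 8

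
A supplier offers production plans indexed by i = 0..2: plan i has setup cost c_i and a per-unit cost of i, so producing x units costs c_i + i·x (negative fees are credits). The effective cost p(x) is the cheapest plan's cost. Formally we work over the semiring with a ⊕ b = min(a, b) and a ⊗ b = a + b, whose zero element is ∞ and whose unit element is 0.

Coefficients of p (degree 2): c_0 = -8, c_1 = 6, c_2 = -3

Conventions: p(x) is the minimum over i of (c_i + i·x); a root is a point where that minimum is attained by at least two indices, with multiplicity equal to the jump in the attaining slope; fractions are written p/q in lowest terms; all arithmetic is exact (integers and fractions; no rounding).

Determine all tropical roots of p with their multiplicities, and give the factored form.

hull edge (i=0, c=-8) to (i=2, c=-3): slope 5/2, span 2
Factored form: p(x) = -3 ⊗ (x ⊕ (-5/2)) ⊗ (x ⊕ (-5/2))
Answer: roots = -5/2 (mult 2)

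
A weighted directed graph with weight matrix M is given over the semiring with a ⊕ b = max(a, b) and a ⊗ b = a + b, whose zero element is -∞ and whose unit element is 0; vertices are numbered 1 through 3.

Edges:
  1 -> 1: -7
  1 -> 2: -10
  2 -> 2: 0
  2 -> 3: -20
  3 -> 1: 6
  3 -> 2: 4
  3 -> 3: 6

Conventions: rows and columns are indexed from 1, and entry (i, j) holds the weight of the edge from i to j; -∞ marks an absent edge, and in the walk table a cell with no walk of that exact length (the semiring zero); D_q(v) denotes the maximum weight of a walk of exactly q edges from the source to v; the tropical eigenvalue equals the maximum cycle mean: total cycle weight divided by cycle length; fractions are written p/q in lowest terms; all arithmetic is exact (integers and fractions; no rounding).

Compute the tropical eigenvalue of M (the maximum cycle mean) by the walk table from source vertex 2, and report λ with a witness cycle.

q=0: [-∞, 0, -∞]
q=1: [-∞, 0, -20]
q=2: [-14, 0, -14]
q=3: [-8, 0, -8]
Optimal cycle mean attained by: cycle 3->3, total 6, length 1.
Answer: λ = 6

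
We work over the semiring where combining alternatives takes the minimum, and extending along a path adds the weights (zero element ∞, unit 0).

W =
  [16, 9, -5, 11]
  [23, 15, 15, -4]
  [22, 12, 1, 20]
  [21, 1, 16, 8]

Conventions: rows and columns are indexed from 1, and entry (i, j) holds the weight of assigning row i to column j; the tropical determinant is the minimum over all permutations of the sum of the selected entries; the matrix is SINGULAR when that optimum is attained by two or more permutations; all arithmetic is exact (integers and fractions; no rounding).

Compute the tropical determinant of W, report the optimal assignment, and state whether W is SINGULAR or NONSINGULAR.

σ = (1, 2, 3, 4): 16 + 15 + 1 + 8 = 40
σ = (1, 2, 4, 3): 16 + 15 + 20 + 16 = 67
σ = (1, 3, 2, 4): 16 + 15 + 12 + 8 = 51
σ = (1, 3, 4, 2): 16 + 15 + 20 + 1 = 52
σ = (1, 4, 2, 3): 16 + (-4) + 12 + 16 = 40
σ = (1, 4, 3, 2): 16 + (-4) + 1 + 1 = 14
σ = (2, 1, 3, 4): 9 + 23 + 1 + 8 = 41
σ = (2, 1, 4, 3): 9 + 23 + 20 + 16 = 68
σ = (2, 3, 1, 4): 9 + 15 + 22 + 8 = 54
σ = (2, 3, 4, 1): 9 + 15 + 20 + 21 = 65
σ = (2, 4, 1, 3): 9 + (-4) + 22 + 16 = 43
σ = (2, 4, 3, 1): 9 + (-4) + 1 + 21 = 27
σ = (3, 1, 2, 4): (-5) + 23 + 12 + 8 = 38
σ = (3, 1, 4, 2): (-5) + 23 + 20 + 1 = 39
σ = (3, 2, 1, 4): (-5) + 15 + 22 + 8 = 40
σ = (3, 2, 4, 1): (-5) + 15 + 20 + 21 = 51
σ = (3, 4, 1, 2): (-5) + (-4) + 22 + 1 = 14
σ = (3, 4, 2, 1): (-5) + (-4) + 12 + 21 = 24
σ = (4, 1, 2, 3): 11 + 23 + 12 + 16 = 62
σ = (4, 1, 3, 2): 11 + 23 + 1 + 1 = 36
σ = (4, 2, 1, 3): 11 + 15 + 22 + 16 = 64
σ = (4, 2, 3, 1): 11 + 15 + 1 + 21 = 48
σ = (4, 3, 1, 2): 11 + 15 + 22 + 1 = 49
σ = (4, 3, 2, 1): 11 + 15 + 12 + 21 = 59
Optimal value attained by: σ = (1, 4, 3, 2).
Answer: det⊕(W) = 14; verdict: SINGULAR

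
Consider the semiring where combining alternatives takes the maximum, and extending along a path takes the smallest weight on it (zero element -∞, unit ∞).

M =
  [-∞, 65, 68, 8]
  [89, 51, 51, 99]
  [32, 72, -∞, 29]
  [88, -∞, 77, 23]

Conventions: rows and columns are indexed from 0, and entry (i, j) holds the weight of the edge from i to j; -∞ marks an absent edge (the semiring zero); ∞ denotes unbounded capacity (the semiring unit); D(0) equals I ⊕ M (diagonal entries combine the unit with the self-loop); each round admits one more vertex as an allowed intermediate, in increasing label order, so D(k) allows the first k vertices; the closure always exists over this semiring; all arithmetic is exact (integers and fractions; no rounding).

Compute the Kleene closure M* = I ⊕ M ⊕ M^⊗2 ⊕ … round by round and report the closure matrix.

D(0):
  [∞, 65, 68, 8]
  [89, ∞, 51, 99]
  [32, 72, ∞, 29]
  [88, -∞, 77, ∞]
D(1):
  [∞, 65, 68, 8]
  [89, ∞, 68, 99]
  [32, 72, ∞, 29]
  [88, 65, 77, ∞]
D(2):
  [∞, 65, 68, 65]
  [89, ∞, 68, 99]
  [72, 72, ∞, 72]
  [88, 65, 77, ∞]
D(3):
  [∞, 68, 68, 68]
  [89, ∞, 68, 99]
  [72, 72, ∞, 72]
  [88, 72, 77, ∞]
D(4):
  [∞, 68, 68, 68]
  [89, ∞, 77, 99]
  [72, 72, ∞, 72]
  [88, 72, 77, ∞]
Answer: M* = [[∞, 68, 68, 68], [89, ∞, 77, 99], [72, 72, ∞, 72], [88, 72, 77, ∞]]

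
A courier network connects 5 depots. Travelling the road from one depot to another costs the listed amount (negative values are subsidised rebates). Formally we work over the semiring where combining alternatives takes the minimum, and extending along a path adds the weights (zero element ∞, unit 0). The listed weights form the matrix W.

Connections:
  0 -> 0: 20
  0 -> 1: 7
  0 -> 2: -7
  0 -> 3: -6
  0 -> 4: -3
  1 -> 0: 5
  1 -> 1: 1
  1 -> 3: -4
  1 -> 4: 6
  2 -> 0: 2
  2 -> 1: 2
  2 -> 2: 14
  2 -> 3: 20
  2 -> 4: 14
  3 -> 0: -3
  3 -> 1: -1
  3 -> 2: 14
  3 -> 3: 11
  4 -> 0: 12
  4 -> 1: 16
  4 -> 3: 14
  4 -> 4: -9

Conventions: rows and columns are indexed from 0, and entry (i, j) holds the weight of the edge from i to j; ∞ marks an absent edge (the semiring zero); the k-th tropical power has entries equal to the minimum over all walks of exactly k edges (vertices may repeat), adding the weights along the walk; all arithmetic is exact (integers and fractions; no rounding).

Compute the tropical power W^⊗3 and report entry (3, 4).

W^⊗2:
  [-9, -7, 7, 3, -12]
  [-7, -5, -2, -3, -3]
  [7, 3, -5, -4, -1]
  [4, 0, -10, -9, -6]
  [3, 7, 5, 5, -18]
W^⊗3:
  [-2, -6, -16, -15, -21]
  [-6, -4, -14, -13, -12]
  [-7, -5, 0, -1, -10]
  [-12, -10, -3, -4, -15]
  [-6, -2, -4, -4, -27]
Key observation: the optimum is the walk 3->0->4->4, with weight (-3) + (-3) + (-9) = -15.
Optimal value attained by: walk 3->0->4->4.
Answer: (W^⊗3)[3][4] = -15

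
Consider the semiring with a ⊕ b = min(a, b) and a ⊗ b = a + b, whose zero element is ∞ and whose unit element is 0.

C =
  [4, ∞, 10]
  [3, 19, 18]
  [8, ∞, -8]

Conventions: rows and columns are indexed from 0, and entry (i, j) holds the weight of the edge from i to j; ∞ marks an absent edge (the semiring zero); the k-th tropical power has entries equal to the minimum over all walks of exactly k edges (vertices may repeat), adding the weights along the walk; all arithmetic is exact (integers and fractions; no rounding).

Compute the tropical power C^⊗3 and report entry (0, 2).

C^⊗2:
  [8, ∞, 2]
  [7, 38, 10]
  [0, ∞, -16]
C^⊗3:
  [10, ∞, -6]
  [11, 57, 2]
  [-8, ∞, -24]
Key observation: the optimum is the walk 0->2->2->2, with weight 10 + (-8) + (-8) = -6.
Optimal value attained by: walk 0->2->2->2.
Answer: (C^⊗3)[0][2] = -6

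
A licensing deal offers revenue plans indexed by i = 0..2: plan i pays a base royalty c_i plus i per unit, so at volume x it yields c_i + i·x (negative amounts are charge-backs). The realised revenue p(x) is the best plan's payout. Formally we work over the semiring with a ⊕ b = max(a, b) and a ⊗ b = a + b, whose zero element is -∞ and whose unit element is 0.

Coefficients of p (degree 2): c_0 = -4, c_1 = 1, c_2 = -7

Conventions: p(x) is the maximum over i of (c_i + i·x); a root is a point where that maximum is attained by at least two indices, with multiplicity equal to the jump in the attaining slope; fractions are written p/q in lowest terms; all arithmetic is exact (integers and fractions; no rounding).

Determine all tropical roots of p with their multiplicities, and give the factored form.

hull edge (i=0, c=-4) to (i=1, c=1): slope 5, span 1
hull edge (i=1, c=1) to (i=2, c=-7): slope -8, span 1
Factored form: p(x) = -7 ⊗ (x ⊕ (-5)) ⊗ (x ⊕ 8)
Answer: roots = -5 (mult 1), 8 (mult 1)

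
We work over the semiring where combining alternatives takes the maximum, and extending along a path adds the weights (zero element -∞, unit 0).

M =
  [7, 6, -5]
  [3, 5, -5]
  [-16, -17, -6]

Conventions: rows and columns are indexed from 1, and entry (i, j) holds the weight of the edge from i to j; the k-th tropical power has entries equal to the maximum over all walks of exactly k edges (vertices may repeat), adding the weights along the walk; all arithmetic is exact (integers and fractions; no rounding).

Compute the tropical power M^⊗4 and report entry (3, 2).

M^⊗2:
  [14, 13, 2]
  [10, 10, 0]
  [-9, -10, -12]
M^⊗3:
  [21, 20, 9]
  [17, 16, 5]
  [-2, -3, -14]
M^⊗4:
  [28, 27, 16]
  [24, 23, 12]
  [5, 4, -7]
Key observation: the optimum is the walk 3->1->1->1->2, with weight (-16) + 7 + 7 + 6 = 4.
Optimal value attained by: walk 3->1->1->1->2.
Answer: (M^⊗4)[3][2] = 4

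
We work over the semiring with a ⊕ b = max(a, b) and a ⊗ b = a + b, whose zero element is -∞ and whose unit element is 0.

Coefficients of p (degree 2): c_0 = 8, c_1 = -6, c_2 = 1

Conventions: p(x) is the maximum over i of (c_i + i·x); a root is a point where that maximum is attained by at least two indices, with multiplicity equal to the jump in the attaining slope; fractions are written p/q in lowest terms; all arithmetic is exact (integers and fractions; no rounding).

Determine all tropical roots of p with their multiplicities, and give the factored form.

hull edge (i=0, c=8) to (i=2, c=1): slope -7/2, span 2
Factored form: p(x) = 1 ⊗ (x ⊕ 7/2) ⊗ (x ⊕ 7/2)
Answer: roots = 7/2 (mult 2)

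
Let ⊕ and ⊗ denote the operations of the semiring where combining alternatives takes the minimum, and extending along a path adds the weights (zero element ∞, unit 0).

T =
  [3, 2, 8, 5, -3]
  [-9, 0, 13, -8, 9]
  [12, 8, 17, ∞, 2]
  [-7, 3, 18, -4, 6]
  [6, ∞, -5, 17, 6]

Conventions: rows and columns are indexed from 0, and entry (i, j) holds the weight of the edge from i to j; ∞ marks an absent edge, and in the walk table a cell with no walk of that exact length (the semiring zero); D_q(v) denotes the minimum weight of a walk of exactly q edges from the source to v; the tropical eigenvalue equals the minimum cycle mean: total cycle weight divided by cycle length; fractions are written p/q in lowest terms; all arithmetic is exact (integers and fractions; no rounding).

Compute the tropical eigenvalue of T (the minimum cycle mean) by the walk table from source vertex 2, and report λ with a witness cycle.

q=0: [∞, ∞, 0, ∞, ∞]
q=1: [12, 8, 17, ∞, 2]
q=2: [-1, 8, -3, 0, 8]
q=3: [-7, 1, 3, -4, -4]
q=4: [-11, -5, -9, -8, -10]
q=5: [-15, -9, -15, -13, -14]
Optimal cycle mean attained by: cycle 0->1->3->0, total 2 + (-8) + (-7), length 3.
Answer: λ = -13/3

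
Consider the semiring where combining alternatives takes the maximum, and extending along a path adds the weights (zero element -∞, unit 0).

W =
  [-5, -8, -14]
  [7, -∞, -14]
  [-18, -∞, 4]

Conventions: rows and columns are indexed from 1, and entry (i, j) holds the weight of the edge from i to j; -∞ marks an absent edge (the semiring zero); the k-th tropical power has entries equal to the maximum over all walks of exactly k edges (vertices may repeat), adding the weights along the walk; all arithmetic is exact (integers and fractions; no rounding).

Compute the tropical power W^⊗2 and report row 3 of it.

W^⊗2:
  [-1, -13, -10]
  [2, -1, -7]
  [-14, -26, 8]
Answer: row 3 of W^⊗2 = [-14, -26, 8]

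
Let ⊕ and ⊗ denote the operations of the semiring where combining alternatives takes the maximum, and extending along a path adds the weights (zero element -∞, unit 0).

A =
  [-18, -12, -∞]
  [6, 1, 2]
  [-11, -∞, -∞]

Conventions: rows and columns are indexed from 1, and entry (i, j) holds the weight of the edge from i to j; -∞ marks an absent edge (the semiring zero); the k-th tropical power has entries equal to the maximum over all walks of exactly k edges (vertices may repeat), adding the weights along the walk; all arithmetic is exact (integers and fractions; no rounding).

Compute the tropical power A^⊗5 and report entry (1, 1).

A^⊗2:
  [-6, -11, -10]
  [7, 2, 3]
  [-29, -23, -∞]
A^⊗3:
  [-5, -10, -9]
  [8, 3, 4]
  [-17, -22, -21]
A^⊗4:
  [-4, -9, -8]
  [9, 4, 5]
  [-16, -21, -20]
A^⊗5:
  [-3, -8, -7]
  [10, 5, 6]
  [-15, -20, -19]
Key observation: the optimum is the walk 1->2->2->2->2->1, with weight (-12) + 1 + 1 + 1 + 6 = -3.
Optimal value attained by: walk 1->2->2->2->2->1.
Answer: (A^⊗5)[1][1] = -3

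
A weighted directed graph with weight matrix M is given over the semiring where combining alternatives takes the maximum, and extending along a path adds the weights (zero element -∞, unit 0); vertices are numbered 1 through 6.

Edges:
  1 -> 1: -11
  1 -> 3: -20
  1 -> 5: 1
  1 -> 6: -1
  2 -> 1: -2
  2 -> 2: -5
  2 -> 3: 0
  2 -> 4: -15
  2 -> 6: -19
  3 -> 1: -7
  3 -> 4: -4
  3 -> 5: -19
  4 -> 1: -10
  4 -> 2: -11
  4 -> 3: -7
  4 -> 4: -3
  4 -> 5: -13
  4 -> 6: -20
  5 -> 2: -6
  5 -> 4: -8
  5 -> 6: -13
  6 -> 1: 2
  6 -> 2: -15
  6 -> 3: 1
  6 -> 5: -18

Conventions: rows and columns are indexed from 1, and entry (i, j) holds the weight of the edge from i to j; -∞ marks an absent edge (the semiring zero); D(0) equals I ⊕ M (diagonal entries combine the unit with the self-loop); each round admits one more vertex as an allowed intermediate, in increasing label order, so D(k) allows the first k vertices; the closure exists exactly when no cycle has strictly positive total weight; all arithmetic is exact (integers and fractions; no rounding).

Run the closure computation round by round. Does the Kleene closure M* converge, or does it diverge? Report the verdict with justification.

D(0):
  [0, -∞, -20, -∞, 1, -1]
  [-2, 0, 0, -15, -∞, -19]
  [-7, -∞, 0, -4, -19, -∞]
  [-10, -11, -7, 0, -13, -20]
  [-∞, -6, -∞, -8, 0, -13]
  [2, -15, 1, -∞, -18, 0]
Detection: at round 1, diagonal entry (6, 6) turns strictly positive.
Key observation: the cycle 6->1->6 has total weight 2 + (-1), which is strictly positive.
Answer: DIVERGES — positive cycle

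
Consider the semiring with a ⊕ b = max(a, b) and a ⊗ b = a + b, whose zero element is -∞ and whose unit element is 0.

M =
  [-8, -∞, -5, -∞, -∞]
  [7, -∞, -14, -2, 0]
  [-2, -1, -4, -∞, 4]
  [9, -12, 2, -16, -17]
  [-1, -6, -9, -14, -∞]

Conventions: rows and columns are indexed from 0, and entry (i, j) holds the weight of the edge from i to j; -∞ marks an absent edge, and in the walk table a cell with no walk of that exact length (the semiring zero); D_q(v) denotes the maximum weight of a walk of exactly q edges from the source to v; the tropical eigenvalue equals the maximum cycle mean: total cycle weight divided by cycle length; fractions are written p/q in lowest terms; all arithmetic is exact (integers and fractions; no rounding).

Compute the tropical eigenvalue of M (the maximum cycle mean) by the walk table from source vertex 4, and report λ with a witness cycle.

q=0: [-∞, -∞, -∞, -∞, 0]
q=1: [-1, -6, -9, -14, -∞]
q=2: [1, -10, -6, -8, -5]
q=3: [1, -7, -4, -12, -2]
q=4: [0, -5, -4, -9, 0]
q=5: [2, -5, -5, -7, 0]
Optimal cycle mean attained by: cycle 0->2->1->0, total (-5) + (-1) + 7, length 3.
Answer: λ = 1/3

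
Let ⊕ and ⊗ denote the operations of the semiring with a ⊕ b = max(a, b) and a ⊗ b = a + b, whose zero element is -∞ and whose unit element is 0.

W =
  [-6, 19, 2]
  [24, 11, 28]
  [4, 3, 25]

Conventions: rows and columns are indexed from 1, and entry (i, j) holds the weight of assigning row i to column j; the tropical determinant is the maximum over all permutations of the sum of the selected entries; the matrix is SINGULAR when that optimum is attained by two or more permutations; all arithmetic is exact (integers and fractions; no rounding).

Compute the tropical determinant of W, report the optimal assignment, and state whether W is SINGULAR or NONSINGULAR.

σ = (1, 2, 3): (-6) + 11 + 25 = 30
σ = (1, 3, 2): (-6) + 28 + 3 = 25
σ = (2, 1, 3): 19 + 24 + 25 = 68
σ = (2, 3, 1): 19 + 28 + 4 = 51
σ = (3, 1, 2): 2 + 24 + 3 = 29
σ = (3, 2, 1): 2 + 11 + 4 = 17
Optimal value attained by: σ = (2, 1, 3).
Answer: det⊕(W) = 68; verdict: NONSINGULAR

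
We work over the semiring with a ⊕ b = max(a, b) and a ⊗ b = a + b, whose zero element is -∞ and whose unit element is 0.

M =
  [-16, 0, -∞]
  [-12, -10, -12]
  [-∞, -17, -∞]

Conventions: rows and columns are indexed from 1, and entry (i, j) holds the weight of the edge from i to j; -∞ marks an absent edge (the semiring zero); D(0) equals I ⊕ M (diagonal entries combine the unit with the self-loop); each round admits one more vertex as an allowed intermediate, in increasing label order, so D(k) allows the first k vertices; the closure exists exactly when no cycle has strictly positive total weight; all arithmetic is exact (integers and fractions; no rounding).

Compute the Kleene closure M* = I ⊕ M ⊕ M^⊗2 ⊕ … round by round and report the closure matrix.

D(0):
  [0, 0, -∞]
  [-12, 0, -12]
  [-∞, -17, 0]
D(1):
  [0, 0, -∞]
  [-12, 0, -12]
  [-∞, -17, 0]
D(2):
  [0, 0, -12]
  [-12, 0, -12]
  [-29, -17, 0]
D(3):
  [0, 0, -12]
  [-12, 0, -12]
  [-29, -17, 0]
Answer: M* = [[0, 0, -12], [-12, 0, -12], [-29, -17, 0]]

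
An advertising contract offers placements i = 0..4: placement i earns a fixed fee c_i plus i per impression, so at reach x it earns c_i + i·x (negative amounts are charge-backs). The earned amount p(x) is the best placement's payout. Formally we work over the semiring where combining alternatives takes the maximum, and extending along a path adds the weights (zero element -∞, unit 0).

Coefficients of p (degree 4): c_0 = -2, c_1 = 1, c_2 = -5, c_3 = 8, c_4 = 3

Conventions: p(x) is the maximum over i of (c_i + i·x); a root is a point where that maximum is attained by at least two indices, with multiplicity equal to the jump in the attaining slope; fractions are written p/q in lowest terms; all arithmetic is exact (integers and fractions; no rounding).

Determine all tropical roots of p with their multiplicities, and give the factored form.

hull edge (i=0, c=-2) to (i=3, c=8): slope 10/3, span 3
hull edge (i=3, c=8) to (i=4, c=3): slope -5, span 1
Factored form: p(x) = 3 ⊗ (x ⊕ (-10/3)) ⊗ (x ⊕ (-10/3)) ⊗ (x ⊕ (-10/3)) ⊗ (x ⊕ 5)
Answer: roots = -10/3 (mult 3), 5 (mult 1)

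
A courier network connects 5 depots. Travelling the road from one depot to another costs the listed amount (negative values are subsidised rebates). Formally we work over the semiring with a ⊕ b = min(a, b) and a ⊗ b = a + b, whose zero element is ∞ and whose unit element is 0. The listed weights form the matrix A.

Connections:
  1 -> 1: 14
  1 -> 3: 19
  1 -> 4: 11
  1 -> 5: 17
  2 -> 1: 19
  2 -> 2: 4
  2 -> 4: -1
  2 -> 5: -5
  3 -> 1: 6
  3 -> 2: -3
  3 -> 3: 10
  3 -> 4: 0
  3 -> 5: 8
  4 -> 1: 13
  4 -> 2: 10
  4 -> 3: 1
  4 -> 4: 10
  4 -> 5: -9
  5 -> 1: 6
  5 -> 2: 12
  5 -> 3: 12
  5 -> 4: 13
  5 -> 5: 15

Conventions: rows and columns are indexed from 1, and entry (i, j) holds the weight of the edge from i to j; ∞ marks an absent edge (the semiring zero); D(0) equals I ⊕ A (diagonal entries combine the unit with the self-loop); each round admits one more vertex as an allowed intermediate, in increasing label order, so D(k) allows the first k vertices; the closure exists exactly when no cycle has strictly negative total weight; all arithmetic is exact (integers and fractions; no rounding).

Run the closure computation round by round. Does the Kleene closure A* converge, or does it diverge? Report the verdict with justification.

D(0):
  [0, ∞, 19, 11, 17]
  [19, 0, ∞, -1, -5]
  [6, -3, 0, 0, 8]
  [13, 10, 1, 0, -9]
  [6, 12, 12, 13, 0]
D(1):
  [0, ∞, 19, 11, 17]
  [19, 0, 38, -1, -5]
  [6, -3, 0, 0, 8]
  [13, 10, 1, 0, -9]
  [6, 12, 12, 13, 0]
D(2):
  [0, ∞, 19, 11, 17]
  [19, 0, 38, -1, -5]
  [6, -3, 0, -4, -8]
  [13, 10, 1, 0, -9]
  [6, 12, 12, 11, 0]
Detection: at round 3, diagonal entry (4, 4) turns strictly negative.
Key observation: the cycle 4->3->2->4 has total weight 1 + (-3) + (-1), which is strictly negative.
Answer: DIVERGES — negative cycle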